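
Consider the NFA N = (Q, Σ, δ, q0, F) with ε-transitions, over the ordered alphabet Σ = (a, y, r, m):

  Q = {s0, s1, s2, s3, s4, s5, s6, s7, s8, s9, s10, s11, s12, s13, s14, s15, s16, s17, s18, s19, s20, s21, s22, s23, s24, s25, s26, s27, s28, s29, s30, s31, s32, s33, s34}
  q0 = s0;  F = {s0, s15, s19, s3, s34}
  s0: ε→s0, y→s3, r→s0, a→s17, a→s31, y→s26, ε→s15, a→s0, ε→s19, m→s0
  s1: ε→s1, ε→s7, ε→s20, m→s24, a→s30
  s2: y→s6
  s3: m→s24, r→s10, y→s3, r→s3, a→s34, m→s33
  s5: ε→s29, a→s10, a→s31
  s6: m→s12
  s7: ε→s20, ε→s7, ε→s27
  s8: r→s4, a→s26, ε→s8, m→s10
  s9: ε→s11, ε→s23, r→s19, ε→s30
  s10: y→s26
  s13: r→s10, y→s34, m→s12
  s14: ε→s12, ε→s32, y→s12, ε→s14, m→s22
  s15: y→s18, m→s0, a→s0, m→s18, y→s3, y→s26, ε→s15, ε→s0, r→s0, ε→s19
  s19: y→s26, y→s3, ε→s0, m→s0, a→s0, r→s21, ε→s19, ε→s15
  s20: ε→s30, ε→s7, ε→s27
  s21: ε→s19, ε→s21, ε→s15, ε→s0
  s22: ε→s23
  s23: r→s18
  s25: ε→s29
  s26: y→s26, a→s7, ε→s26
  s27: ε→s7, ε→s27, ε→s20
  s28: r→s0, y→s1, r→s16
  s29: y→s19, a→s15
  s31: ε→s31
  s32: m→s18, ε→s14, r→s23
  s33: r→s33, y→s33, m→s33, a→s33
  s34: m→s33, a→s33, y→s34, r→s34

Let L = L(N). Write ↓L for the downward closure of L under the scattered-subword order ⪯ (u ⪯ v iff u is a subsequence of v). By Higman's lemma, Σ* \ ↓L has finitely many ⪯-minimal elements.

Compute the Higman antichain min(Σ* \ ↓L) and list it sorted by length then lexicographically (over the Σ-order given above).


Antichain: [ym, yaa].

|Q|=35, |F|=5, |δ|=97 (38 ε).
min D↑ (4 st, q0=0, F={3}): 0:a→0,y→1,r→0,m→0 1:a→2,y→1,r→1,m→3 2:a→3,y→2,r→2,m→3 3:a→3,y→3,r→3,m→3.
'ym': N↓-sim [17, 11, 2] end={s24,s33} ∉↓L; 2/2 single-dels accept.
'yaa': run [17, 11, 6, 1] end={s33} ∉↓L; 3/3 deletions ∈↓L.
2 minimals (antichain).


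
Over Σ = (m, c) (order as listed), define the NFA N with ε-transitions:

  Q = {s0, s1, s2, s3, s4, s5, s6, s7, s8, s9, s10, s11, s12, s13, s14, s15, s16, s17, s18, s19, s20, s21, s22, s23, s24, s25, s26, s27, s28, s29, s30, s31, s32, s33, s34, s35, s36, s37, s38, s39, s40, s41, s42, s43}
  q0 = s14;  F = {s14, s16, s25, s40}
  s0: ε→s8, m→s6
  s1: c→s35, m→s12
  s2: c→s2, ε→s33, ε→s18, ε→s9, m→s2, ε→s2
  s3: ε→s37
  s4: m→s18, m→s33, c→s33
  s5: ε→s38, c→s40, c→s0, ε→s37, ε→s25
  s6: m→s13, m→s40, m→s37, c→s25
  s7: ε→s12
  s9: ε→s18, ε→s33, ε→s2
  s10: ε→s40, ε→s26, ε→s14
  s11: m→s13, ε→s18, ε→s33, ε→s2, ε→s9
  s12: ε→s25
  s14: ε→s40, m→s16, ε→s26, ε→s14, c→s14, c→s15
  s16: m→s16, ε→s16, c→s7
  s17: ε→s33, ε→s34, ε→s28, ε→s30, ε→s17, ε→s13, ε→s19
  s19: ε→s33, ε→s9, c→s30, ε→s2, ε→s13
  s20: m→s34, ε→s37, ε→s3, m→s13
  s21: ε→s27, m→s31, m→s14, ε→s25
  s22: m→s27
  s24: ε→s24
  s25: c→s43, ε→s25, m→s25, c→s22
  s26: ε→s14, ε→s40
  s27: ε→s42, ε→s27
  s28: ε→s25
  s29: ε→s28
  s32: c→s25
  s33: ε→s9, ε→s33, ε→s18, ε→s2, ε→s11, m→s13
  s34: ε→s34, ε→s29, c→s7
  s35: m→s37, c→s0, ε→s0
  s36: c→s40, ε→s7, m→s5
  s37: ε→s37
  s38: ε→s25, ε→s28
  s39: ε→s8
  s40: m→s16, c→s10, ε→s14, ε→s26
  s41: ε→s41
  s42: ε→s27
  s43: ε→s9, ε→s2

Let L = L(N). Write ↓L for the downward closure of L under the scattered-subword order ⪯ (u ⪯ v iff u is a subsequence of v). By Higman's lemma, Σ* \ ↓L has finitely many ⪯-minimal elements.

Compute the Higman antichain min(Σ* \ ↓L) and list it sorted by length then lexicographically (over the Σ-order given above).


|Q|=44, |F|=4, |δ|=105 (67 ε).
min D↑ (4 st, q0=0, F={3}): 0:m→1,c→0 1:m→1,c→2 2:m→2,c→3 3:m→3,c→3.
'mcc': run [19, 14, 13, 10] end={s11,s13,s18,s2,s22,s27,s33,s42,s43,s9} — reject; 3/3 single-dels accept.
1 minimals (antichain).

A = [mcc].


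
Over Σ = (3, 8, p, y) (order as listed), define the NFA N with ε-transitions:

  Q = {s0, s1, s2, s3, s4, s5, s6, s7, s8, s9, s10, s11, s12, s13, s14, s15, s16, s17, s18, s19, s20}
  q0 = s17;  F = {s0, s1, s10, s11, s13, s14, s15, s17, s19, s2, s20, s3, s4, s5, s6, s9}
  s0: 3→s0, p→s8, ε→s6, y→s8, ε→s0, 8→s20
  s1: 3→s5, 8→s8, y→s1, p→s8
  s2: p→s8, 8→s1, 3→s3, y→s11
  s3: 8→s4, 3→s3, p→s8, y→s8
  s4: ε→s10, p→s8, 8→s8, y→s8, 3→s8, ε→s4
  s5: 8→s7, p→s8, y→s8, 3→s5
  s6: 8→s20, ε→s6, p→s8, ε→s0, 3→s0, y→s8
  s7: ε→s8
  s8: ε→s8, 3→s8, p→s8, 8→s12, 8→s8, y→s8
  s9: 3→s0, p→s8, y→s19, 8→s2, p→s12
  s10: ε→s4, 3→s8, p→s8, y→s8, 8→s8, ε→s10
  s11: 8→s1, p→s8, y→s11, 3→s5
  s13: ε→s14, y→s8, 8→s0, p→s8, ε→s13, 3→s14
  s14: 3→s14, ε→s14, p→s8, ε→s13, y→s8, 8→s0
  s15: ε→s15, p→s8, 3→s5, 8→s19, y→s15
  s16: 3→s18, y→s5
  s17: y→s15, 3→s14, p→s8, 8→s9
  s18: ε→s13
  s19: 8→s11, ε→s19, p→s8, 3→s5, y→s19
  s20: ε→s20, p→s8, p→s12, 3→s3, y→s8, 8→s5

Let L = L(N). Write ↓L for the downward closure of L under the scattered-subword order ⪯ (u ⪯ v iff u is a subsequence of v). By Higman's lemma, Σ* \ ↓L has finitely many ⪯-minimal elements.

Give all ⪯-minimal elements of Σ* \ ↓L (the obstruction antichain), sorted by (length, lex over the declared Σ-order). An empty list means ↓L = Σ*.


A = [p, 3y, y38, 8888, 88383].

|Q|=21, |F|=16, |δ|=91 (18 ε).
min D↑ (14 st, q0=0, F={3}): 0:3→1,8→2,p→3,y→4 1:3→1,8→5,p→3,y→3 2:3→5,8→6,p→3,y→7 3:3→3,8→3,p→3,y→3 4:3→8,8→7,p→3,y→4 5:3→5,8→9,p→3,y→3 6:3→10,8→11,p→3,y→12 7:3→8,8→12,p→3,y→7 8:3→8,8→3,p→3,y→3 9:3→10,8→8,p→3,y→3 10:3→10,8→13,p→3,y→3 11:3→8,8→3,p→3,y→11 12:3→8,8→11,p→3,y→12 13:3→3,8→3,p→3,y→3 [Hopcroft].
'p': |S_i|=[19, 2] end={s12,s8} — reject; 1/1 single-dels accept.
'3y': |S_i|=[19, 12, 2] end={s12,s8} rej; 2/2 del acc.
'y38': N↓-sim [19, 8, 4, 3] end={s12,s7,s8} ∉↓L; 3/3 deletions ∈↓L.
'8888': N↓-sim [19, 15, 11, 7, 3] end={s12,s7,s8} ∉↓L; 4/4 del acc.
'88383': N↓-sim [19, 15, 11, 7, 5, 2] end={s12,s8} ∉↓L; 5/5 deletions ∈↓L.
5 minimals (antichain).


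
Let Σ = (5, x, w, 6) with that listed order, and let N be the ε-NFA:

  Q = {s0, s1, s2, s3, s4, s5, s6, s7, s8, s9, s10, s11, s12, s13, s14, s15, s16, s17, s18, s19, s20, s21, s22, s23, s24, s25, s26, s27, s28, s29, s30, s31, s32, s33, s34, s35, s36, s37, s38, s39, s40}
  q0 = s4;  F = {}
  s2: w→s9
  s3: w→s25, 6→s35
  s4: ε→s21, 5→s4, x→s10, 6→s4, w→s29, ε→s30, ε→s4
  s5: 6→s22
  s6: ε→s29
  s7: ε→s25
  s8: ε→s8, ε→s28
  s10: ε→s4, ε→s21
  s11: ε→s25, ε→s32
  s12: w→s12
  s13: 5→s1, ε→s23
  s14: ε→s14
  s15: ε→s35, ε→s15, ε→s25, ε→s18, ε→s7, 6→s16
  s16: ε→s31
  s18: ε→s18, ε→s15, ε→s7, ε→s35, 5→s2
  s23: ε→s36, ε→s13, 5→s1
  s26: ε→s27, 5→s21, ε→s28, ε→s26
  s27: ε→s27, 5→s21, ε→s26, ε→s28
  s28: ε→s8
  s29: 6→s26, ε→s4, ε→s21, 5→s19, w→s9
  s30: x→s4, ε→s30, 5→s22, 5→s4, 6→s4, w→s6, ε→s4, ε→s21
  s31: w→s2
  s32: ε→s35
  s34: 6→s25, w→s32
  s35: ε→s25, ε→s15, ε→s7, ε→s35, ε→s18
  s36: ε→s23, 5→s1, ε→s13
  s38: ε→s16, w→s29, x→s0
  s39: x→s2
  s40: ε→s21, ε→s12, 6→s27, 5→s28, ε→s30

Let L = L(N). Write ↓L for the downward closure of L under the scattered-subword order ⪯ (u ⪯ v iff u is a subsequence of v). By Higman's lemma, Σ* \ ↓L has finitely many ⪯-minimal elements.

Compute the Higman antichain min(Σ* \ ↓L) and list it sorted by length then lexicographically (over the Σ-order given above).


A = [ε].

|Q|=41, |F|=0, |δ|=81 (49 ε).
min D↑ (1 st, q0=0, F={0}): 0:5→0,x→0,w→0,6→0 [Hopcroft].
ε ∈ L(D↑) — L = ∅.


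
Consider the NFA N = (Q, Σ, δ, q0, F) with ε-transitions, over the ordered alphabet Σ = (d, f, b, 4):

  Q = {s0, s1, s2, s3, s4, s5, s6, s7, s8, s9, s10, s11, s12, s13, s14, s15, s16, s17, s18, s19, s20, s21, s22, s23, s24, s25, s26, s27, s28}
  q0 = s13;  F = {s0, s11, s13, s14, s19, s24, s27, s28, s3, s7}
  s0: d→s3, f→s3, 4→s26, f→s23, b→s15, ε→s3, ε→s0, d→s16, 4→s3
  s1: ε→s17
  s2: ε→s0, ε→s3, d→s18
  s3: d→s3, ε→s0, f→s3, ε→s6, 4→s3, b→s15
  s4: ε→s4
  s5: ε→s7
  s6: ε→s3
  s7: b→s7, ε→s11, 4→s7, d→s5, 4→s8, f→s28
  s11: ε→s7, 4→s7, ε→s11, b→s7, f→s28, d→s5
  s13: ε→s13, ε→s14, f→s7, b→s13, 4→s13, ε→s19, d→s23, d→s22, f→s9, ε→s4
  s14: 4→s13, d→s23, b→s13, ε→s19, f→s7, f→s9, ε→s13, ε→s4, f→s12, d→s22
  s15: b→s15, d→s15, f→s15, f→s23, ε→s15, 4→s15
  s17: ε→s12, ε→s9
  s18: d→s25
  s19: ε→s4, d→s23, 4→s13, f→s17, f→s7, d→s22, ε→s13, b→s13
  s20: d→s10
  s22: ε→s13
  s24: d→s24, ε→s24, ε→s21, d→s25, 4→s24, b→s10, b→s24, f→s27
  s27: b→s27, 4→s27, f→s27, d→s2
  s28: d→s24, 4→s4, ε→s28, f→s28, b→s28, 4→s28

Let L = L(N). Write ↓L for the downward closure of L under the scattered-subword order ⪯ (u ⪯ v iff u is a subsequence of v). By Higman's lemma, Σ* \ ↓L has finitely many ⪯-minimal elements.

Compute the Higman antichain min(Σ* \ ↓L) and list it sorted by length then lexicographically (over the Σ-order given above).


A = [ffdfdb].

|Q|=29, |F|=10, |δ|=91 (29 ε).
min D↑ (7 st, q0=0, F={6}): 0:d→0,f→1,b→0,4→0 1:d→1,f→2,b→1,4→1 2:d→3,f→2,b→2,4→2 3:d→3,f→4,b→3,4→3 4:d→5,f→4,b→4,4→4 5:d→5,f→5,b→6,4→5 6:d→6,f→6,b→6,4→6.
'ffdfdb': N↓-sim [27, 23, 16, 14, 11, 10, 2] end={s15,s23} — reject; 6/6 deletions ∈↓L.
1 minimals (antichain).


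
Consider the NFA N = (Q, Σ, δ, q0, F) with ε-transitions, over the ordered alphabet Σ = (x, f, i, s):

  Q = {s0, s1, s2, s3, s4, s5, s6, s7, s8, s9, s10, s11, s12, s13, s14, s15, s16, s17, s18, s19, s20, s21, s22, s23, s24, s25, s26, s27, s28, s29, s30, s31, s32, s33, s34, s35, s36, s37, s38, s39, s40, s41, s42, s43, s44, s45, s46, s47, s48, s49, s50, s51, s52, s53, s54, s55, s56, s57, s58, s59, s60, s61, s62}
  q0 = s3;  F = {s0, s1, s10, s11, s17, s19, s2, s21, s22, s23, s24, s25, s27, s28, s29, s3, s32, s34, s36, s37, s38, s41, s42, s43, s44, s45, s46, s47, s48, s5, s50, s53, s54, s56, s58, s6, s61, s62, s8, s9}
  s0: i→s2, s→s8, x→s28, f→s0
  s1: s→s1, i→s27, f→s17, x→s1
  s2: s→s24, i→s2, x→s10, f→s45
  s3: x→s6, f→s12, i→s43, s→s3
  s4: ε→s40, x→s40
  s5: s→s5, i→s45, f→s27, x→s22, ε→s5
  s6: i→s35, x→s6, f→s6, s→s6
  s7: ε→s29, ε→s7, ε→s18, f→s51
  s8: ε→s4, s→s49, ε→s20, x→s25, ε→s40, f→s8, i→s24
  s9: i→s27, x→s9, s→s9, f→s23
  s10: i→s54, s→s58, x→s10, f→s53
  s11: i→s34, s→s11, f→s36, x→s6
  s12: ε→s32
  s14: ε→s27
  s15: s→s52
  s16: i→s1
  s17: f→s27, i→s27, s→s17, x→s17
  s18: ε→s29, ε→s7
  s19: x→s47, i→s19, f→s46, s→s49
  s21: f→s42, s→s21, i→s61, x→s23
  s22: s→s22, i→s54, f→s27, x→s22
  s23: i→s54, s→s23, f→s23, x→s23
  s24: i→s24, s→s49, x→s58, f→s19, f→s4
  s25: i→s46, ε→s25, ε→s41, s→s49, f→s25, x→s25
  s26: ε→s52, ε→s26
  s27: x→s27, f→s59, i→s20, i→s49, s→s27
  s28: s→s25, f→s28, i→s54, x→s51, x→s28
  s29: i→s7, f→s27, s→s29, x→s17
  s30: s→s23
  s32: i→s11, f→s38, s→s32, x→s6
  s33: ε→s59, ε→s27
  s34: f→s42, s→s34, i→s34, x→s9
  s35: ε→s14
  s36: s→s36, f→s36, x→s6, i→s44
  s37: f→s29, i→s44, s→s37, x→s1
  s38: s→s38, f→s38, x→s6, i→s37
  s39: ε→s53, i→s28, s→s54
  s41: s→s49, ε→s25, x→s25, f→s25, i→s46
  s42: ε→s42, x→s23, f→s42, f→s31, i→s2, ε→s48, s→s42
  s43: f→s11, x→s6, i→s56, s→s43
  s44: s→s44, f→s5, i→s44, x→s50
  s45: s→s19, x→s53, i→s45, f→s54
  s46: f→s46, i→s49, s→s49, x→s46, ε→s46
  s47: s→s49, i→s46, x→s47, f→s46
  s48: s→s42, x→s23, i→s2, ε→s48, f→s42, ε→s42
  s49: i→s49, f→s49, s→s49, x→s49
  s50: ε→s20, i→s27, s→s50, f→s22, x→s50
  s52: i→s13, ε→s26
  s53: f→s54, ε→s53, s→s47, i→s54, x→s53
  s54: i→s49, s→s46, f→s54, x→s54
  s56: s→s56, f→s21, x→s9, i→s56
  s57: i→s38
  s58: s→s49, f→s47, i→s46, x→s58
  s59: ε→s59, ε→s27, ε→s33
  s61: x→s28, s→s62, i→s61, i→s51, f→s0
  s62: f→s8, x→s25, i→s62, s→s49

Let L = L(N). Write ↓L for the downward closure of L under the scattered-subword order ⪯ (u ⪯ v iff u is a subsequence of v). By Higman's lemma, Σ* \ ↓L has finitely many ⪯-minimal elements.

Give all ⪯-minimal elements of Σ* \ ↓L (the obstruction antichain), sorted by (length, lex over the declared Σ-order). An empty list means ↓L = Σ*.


|Q|=63, |F|=40, |δ|=210 (32 ε).
min D↑ (39 st, q0=0, F={8}): 0:x→1,f→2,i→3,s→0 1:x→1,f→1,i→4,s→1 2:x→1,f→5,i→6,s→2 3:x→1,f→6,i→7,s→3 4:x→4,f→4,i→8,s→4 5:x→1,f→5,i→9,s→5 6:x→1,f→10,i→11,s→6 7:x→12,f→13,i→7,s→7 8:x→8,f→8,i→8,s→8 9:x→14,f→15,i→16,s→9 10:x→1,f→10,i→16,s→10 11:x→12,f→17,i→11,s→11 12:x→12,f→18,i→4,s→12 13:x→18,f→17,i→19,s→13 14:x→14,f→20,i→4,s→14 15:x→20,f→4,i→15,s→15 16:x→21,f→22,i→16,s→16 17:x→18,f→17,i→23,s→17 18:x→18,f→18,i→24,s→18 19:x→25,f→26,i→19,s→27 20:x→20,f→4,i→4,s→20 21:x→21,f→28,i→4,s→21 22:x→28,f→4,i→29,s→22 23:x→30,f→29,i→23,s→31 24:x→24,f→24,i→8,s→32 25:x→25,f→25,i→24,s→33 26:x→25,f→26,i→23,s→34 27:x→33,f→34,i→27,s→8 28:x→28,f→4,i→24,s→28 29:x→35,f→24,i→29,s→36 30:x→30,f→35,i→24,s→37 31:x→37,f→36,i→31,s→8 32:x→32,f→32,i→8,s→8 33:x→33,f→33,i→32,s→8 34:x→33,f→34,i→31,s→8 35:x→35,f→24,i→24,s→38 36:x→38,f→32,i→36,s→8 37:x→37,f→38,i→32,s→8 38:x→38,f→32,i→32,s→8.
'xii': N↓-sim [53, 25, 9, 2] end={s20,s49} — reject; 3/3 single-dels accept.
'ffiffi': N↓-sim [53, 50, 42, 30, 20, 8, 2] end={s20,s49} — reject; 6/6 del acc.
'iifiss': N↓-sim [53, 49, 43, 32, 22, 13, 1] end={s49} — reject; 6/6 del acc.
3 obstructions.

Antichain: [xii, ffiffi, iifiss].


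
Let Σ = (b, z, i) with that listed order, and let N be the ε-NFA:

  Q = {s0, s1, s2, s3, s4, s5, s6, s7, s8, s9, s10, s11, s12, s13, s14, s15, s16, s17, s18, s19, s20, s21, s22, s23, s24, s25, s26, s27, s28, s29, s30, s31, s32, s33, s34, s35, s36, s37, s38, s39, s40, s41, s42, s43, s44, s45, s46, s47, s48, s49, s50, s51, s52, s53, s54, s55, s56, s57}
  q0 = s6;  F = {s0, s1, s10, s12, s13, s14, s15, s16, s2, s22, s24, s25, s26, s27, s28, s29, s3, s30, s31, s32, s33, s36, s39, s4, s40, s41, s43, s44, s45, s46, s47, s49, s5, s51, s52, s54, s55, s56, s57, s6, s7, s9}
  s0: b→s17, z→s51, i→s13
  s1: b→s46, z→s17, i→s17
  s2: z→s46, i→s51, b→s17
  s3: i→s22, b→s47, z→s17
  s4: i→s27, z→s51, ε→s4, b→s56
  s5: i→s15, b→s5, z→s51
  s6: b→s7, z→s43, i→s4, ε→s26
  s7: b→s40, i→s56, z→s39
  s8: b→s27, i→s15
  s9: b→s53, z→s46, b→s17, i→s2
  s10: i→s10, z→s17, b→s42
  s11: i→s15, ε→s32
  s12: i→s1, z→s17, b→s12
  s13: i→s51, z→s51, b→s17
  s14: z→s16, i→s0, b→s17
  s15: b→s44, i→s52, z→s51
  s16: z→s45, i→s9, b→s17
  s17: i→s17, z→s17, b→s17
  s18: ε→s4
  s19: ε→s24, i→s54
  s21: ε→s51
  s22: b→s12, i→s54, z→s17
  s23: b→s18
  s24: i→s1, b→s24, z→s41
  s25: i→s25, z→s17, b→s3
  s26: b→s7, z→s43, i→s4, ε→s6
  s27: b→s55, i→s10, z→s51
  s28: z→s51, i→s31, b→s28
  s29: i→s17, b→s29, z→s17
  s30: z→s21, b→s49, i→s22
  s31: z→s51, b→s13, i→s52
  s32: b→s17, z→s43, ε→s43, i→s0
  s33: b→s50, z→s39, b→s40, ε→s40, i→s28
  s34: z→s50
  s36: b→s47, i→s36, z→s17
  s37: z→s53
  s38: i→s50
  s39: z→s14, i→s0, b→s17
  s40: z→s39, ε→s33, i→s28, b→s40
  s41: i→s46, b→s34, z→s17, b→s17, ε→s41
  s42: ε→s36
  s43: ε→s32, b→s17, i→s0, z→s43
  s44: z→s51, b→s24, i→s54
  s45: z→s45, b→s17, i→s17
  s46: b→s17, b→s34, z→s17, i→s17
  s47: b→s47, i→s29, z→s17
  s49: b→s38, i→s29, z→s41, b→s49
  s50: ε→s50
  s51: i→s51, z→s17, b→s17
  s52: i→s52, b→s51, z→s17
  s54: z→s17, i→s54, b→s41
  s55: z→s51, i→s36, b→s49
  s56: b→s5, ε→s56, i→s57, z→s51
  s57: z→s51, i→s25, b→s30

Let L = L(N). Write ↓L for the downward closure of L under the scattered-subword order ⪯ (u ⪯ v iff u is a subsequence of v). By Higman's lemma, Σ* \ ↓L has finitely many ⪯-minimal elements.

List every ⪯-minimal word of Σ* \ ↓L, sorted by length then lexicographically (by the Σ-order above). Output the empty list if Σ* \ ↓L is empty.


Antichain: [zb, izz, iiiz, bbiibb, bzzzzi, iibbii].

|Q|=58, |F|=42, |δ|=157 (15 ε).
min D↑ (40 st, q0=0, F={7}): 0:b→1,z→2,i→3 1:b→4,z→5,i→6 2:b→7,z→2,i→8 3:b→6,z→9,i→10 4:b→4,z→5,i→11 5:b→7,z→12,i→8 6:b→13,z→9,i→14 7:b→7,z→7,i→7 8:b→7,z→9,i→15 9:b→7,z→7,i→9 10:b→16,z→9,i→17 11:b→11,z→9,i→18 12:b→7,z→19,i→8 13:b→13,z→9,i→20 14:b→21,z→9,i→22 15:b→7,z→9,i→9 16:b→23,z→9,i→24 17:b→24,z→7,i→17 18:b→15,z→9,i→25 19:b→7,z→26,i→27 20:b→28,z→9,i→25 21:b→23,z→9,i→29 22:b→30,z→7,i→22 23:b→23,z→31,i→32 24:b→33,z→7,i→24 25:b→9,z→7,i→25 26:b→7,z→26,i→7 27:b→7,z→34,i→35 28:b→36,z→9,i→37 29:b→38,z→7,i→37 30:b→33,z→7,i→29 31:b→7,z→7,i→34 32:b→32,z→7,i→7 33:b→33,z→7,i→32 34:b→7,z→7,i→7 35:b→7,z→34,i→9 36:b→36,z→31,i→39 37:b→31,z→7,i→37 38:b→38,z→7,i→39 39:b→34,z→7,i→7.
'zb': N↓-sim [49, 18, 4] end={s17,s34,s50,s53} — reject; 2/2 del acc.
'izz': run [49, 38, 7, 2] end={s17,s50} — reject; 3/3 single-dels accept.
'iiiz': run [49, 38, 31, 18, 2] end={s17,s50} ∉↓L; 4/4 deletions ∈↓L.
'bbiibb': |S_i|=[49, 42, 35, 22, 12, 7, 3] end={s17,s34,s50} ∉↓L; 6/6 deletions ∈↓L.
'bzzzzi': N↓-sim [49, 42, 16, 13, 10, 5, 1] end={s17} rej; 6/6 single-dels accept.
'iibbii': N↓-sim [49, 38, 31, 23, 12, 6, 1] end={s17} rej; 6/6 deletions ∈↓L.
6 words, ⪯-incomp.


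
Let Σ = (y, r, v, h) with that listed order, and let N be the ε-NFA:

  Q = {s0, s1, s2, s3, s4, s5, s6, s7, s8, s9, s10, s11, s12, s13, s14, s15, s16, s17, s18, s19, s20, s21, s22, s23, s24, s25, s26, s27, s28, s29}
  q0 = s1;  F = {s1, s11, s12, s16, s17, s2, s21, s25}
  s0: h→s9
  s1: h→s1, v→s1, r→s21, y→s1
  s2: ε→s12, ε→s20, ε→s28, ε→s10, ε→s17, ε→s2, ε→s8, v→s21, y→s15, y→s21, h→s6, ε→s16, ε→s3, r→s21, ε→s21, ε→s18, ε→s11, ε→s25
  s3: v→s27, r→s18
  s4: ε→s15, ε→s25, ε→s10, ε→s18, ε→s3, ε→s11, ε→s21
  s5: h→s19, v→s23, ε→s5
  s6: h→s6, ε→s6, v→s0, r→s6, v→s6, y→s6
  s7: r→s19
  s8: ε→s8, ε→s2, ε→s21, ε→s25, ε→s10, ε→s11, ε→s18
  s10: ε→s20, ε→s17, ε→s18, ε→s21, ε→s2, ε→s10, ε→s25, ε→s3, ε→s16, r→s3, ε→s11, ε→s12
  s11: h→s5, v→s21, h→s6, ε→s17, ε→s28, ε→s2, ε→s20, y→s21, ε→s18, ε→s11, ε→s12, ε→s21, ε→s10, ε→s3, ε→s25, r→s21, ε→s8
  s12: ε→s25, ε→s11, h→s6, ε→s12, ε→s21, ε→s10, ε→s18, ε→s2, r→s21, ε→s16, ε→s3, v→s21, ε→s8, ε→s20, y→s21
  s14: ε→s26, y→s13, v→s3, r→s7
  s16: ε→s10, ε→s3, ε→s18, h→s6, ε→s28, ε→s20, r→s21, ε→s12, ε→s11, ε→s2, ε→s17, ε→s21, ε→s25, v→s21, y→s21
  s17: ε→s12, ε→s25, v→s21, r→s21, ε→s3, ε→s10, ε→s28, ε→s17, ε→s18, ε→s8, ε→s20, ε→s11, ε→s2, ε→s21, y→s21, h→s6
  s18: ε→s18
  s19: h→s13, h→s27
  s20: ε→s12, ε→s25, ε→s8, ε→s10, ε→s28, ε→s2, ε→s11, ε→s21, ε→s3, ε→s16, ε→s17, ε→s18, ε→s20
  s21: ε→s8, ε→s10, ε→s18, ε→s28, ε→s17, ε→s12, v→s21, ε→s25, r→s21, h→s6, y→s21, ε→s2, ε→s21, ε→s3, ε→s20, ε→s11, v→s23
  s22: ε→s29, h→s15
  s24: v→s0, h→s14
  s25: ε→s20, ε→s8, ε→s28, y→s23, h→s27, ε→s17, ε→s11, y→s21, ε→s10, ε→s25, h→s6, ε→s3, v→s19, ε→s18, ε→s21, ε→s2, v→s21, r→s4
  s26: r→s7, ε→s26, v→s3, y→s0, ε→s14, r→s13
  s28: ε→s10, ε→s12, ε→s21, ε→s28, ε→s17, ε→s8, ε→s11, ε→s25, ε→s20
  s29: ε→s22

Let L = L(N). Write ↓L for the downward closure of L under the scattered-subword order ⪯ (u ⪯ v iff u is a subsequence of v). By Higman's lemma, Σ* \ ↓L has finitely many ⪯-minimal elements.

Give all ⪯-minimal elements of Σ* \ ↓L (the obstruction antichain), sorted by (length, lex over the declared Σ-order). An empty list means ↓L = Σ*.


|Q|=30, |F|=8, |δ|=199 (137 ε).
min D↑ (3 st, q0=0, F={2}): 0:y→0,r→1,v→0,h→0 1:y→1,r→1,v→1,h→2 2:y→2,r→2,v→2,h→2.
'rh': N↓-sim [24, 23, 8] end={s0,s13,s19,s23,s27,s5,s6,s9} ∉↓L; 2/2 single-dels accept.
1 words, ⪯-incomp.

Antichain: [rh].


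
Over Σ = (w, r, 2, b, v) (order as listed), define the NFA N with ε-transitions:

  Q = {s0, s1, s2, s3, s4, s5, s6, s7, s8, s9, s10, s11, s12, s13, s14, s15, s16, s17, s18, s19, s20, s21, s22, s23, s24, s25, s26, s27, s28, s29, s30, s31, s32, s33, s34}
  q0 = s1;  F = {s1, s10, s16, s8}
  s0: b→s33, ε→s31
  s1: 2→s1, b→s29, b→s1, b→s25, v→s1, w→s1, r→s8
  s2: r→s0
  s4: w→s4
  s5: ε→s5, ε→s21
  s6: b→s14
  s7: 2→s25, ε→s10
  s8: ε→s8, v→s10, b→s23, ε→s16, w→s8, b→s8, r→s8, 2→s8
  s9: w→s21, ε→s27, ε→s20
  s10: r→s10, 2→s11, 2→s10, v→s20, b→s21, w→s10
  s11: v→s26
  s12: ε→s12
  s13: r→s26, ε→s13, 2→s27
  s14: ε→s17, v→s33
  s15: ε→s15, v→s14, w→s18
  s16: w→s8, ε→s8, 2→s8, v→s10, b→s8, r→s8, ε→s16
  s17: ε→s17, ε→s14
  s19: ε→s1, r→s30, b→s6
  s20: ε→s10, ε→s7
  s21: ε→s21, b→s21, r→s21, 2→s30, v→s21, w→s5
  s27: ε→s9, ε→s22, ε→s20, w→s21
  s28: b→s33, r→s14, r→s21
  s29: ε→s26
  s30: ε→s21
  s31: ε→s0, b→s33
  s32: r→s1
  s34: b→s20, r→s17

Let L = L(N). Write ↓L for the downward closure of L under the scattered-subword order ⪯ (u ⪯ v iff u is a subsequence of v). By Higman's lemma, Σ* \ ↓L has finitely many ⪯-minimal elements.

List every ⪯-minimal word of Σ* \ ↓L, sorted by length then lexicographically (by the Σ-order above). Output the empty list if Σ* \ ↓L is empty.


A = [rvb].

|Q|=35, |F|=4, |δ|=77 (26 ε).
min D↑ (4 st, q0=0, F={3}): 0:w→0,r→1,2→0,b→0,v→0 1:w→1,r→1,2→1,b→1,v→2 2:w→2,r→2,2→2,b→3,v→2 3:w→3,r→3,2→3,b→3,v→3 (ε-aug+det+¬).
'rvb': |S_i|=[14, 12, 9, 3] end={s21,s30,s5} — reject; 3/3 single-dels accept.
1 words, ⪯-incomp.


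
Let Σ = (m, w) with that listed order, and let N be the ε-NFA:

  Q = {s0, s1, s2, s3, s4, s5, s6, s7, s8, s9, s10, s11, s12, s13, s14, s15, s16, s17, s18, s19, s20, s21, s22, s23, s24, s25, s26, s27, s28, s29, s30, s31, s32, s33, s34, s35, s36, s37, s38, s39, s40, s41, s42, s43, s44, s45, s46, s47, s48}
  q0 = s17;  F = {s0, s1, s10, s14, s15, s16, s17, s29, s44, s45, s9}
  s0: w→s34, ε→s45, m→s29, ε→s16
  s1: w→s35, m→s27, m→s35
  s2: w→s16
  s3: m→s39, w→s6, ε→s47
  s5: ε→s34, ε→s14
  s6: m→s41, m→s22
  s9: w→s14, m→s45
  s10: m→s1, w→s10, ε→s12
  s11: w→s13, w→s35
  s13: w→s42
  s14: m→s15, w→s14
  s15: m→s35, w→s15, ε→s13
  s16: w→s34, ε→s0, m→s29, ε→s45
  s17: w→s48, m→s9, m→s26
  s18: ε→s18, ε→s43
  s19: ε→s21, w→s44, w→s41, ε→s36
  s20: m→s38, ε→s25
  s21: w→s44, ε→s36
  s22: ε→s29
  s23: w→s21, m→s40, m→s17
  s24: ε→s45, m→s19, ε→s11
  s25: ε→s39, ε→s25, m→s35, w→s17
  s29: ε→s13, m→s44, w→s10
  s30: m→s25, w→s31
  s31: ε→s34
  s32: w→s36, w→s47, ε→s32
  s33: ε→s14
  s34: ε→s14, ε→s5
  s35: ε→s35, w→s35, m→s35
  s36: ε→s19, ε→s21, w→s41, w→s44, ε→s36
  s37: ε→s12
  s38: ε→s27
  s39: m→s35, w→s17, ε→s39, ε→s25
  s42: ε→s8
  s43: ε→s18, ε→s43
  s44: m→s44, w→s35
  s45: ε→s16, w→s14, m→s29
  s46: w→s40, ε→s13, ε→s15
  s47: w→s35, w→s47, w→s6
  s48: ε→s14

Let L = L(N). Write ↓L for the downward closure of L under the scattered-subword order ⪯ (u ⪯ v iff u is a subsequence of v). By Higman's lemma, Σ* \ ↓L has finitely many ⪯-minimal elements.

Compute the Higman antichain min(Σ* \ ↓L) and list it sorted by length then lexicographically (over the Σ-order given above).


Antichain: [wmm, mmmmw].

|Q|=49, |F|=11, |δ|=97 (41 ε).
min D↑ (10 st, q0=0, F={6}): 0:m→1,w→2 1:m→3,w→2 2:m→4,w→2 3:m→5,w→2 4:m→6,w→4 5:m→7,w→8 6:m→6,w→6 7:m→7,w→6 8:m→9,w→8 9:m→6,w→6 [Hopcroft].
'wmm': N↓-sim [21, 13, 7, 2] end={s27,s35} rej; 3/3 del acc.
'mmmmw': run [21, 19, 17, 11, 4, 1] end={s35} rej; 5/5 single-dels accept.
2 obstructions.


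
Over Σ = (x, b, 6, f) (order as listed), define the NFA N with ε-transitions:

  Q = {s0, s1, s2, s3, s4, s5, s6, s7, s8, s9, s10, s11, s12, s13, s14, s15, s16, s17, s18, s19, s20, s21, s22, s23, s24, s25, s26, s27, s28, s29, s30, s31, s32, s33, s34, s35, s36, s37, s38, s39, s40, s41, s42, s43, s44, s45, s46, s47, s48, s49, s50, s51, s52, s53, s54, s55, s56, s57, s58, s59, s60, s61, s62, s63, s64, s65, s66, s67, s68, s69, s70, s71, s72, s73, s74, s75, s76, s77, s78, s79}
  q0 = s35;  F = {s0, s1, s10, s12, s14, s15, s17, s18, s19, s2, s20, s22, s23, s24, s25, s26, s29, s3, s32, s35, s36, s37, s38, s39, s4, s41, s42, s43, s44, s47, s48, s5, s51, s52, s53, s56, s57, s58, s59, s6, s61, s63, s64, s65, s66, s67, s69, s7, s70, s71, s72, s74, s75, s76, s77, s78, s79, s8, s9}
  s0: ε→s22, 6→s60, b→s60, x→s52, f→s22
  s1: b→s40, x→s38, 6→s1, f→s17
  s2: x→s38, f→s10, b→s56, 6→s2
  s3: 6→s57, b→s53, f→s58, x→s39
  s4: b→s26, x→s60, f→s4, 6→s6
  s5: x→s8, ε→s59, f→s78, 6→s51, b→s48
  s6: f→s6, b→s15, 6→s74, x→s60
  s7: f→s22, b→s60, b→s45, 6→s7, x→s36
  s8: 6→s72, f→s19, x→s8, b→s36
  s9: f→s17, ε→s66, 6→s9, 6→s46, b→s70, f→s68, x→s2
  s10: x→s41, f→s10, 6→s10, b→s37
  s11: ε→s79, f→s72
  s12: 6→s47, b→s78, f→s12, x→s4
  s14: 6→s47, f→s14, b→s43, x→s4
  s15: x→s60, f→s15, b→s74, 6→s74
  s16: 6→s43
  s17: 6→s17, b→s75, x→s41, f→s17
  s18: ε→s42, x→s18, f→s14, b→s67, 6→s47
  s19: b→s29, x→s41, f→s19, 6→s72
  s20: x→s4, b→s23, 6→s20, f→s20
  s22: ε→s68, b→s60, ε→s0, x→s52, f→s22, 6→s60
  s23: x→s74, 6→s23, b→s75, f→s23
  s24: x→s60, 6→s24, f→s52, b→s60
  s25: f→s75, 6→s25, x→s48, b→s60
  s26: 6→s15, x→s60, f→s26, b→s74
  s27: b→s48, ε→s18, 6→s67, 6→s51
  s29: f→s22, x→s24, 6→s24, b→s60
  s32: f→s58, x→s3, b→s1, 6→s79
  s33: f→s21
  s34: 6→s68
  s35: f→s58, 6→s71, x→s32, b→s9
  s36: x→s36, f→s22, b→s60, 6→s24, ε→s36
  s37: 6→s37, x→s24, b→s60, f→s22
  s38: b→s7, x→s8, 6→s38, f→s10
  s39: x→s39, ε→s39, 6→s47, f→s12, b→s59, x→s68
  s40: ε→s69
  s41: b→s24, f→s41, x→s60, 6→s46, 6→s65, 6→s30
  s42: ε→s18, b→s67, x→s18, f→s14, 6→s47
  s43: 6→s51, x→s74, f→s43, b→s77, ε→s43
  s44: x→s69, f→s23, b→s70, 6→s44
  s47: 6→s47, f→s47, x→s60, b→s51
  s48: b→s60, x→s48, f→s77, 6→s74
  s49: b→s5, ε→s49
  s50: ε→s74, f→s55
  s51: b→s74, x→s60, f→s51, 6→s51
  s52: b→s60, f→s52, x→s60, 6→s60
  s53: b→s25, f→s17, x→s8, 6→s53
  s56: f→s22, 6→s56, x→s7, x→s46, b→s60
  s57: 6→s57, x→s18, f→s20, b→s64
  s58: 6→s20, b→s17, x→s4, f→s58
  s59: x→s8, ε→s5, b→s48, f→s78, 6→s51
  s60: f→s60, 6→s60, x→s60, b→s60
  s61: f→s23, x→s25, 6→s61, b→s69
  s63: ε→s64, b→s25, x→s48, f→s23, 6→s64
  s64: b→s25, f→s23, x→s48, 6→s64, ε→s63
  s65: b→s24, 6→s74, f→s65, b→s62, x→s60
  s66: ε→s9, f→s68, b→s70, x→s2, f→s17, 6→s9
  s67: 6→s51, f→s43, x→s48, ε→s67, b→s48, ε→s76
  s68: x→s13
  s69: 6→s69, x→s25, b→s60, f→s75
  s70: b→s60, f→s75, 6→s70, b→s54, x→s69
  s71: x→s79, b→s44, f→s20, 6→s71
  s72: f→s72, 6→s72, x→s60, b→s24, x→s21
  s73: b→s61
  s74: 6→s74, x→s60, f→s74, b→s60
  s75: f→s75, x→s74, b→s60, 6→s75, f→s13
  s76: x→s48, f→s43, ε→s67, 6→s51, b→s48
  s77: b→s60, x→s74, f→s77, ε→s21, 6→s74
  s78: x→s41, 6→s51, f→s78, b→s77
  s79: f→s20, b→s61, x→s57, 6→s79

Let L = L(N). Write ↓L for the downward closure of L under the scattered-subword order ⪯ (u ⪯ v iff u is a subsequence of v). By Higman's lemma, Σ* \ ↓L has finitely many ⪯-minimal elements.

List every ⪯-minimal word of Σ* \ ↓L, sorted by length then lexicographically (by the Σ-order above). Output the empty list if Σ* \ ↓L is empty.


|Q|=80, |F|=59, |δ|=286 (23 ε).
min D↑ (54 st, q0=0, F={22}): 0:x→1,b→2,6→3,f→4 1:x→5,b→6,6→7,f→4 2:x→8,b→9,6→2,f→10 3:x→7,b→11,6→3,f→12 4:x→13,b→10,6→12,f→4 5:x→14,b→15,6→16,f→4 6:x→17,b→18,6→6,f→10 7:x→16,b→19,6→7,f→12 8:x→17,b→20,6→8,f→21 9:x→18,b→22,6→9,f→23 10:x→24,b→23,6→10,f→10 11:x→18,b→9,6→11,f→25 12:x→13,b→25,6→12,f→12 13:x→22,b→26,6→27,f→13 14:x→14,b→28,6→29,f→30 15:x→31,b→32,6→15,f→10 16:x→33,b→34,6→16,f→12 17:x→31,b→35,6→17,f→21 18:x→32,b→22,6→18,f→23 19:x→32,b→18,6→19,f→25 20:x→35,b→22,6→20,f→36 21:x→24,b→37,6→21,f→21 22:x→22,b→22,6→22,f→22 23:x→38,b→22,6→23,f→23 24:x→22,b→39,6→40,f→24 25:x→38,b→23,6→25,f→25 26:x→22,b→38,6→41,f→26 27:x→22,b→41,6→38,f→27 28:x→31,b→42,6→43,f→44 29:x→22,b→43,6→29,f→29 30:x→13,b→44,6→29,f→30 31:x→31,b→45,6→46,f→47 32:x→42,b→22,6→32,f→23 33:x→33,b→48,6→29,f→49 34:x→42,b→32,6→34,f→25 35:x→45,b→22,6→35,f→36 36:x→50,b→22,6→22,f→36 37:x→39,b→22,6→37,f→36 38:x→22,b→22,6→38,f→38 39:x→22,b→22,6→39,f→50 40:x→22,b→39,6→38,f→40 41:x→22,b→38,6→38,f→41 42:x→42,b→22,6→38,f→51 43:x→22,b→38,6→43,f→43 44:x→24,b→51,6→43,f→44 45:x→45,b→22,6→39,f→36 46:x→22,b→39,6→46,f→46 47:x→24,b→52,6→46,f→47 48:x→42,b→42,6→43,f→53 49:x→13,b→53,6→29,f→49 50:x→22,b→22,6→22,f→50 51:x→38,b→22,6→38,f→51 52:x→39,b→22,6→39,f→36 53:x→38,b→51,6→43,f→53 (ε-aug+det+¬).
'bbb': run [69, 53, 25, 3] end={s45,s54,s60} ∉↓L; 3/3 del acc.
'fxx': N↓-sim [69, 35, 15, 1] end={s60} ∉↓L; 3/3 deletions ∈↓L.
'6bxb': run [69, 60, 36, 18, 2] end={s45,s60} rej; 4/4 deletions ∈↓L.
'xxx6x': N↓-sim [69, 62, 54, 38, 14, 2] end={s21,s60} rej; 5/5 single-dels accept.
'bxbf6': run [69, 53, 31, 15, 6, 1] end={s60} — reject; 5/5 deletions ∈↓L.
'fx66b': N↓-sim [69, 35, 15, 10, 4, 1] end={s60} ∉↓L; 5/5 single-dels accept.
6 obstructions.

A = [bbb, fxx, 6bxb, xxx6x, bxbf6, fx66b].


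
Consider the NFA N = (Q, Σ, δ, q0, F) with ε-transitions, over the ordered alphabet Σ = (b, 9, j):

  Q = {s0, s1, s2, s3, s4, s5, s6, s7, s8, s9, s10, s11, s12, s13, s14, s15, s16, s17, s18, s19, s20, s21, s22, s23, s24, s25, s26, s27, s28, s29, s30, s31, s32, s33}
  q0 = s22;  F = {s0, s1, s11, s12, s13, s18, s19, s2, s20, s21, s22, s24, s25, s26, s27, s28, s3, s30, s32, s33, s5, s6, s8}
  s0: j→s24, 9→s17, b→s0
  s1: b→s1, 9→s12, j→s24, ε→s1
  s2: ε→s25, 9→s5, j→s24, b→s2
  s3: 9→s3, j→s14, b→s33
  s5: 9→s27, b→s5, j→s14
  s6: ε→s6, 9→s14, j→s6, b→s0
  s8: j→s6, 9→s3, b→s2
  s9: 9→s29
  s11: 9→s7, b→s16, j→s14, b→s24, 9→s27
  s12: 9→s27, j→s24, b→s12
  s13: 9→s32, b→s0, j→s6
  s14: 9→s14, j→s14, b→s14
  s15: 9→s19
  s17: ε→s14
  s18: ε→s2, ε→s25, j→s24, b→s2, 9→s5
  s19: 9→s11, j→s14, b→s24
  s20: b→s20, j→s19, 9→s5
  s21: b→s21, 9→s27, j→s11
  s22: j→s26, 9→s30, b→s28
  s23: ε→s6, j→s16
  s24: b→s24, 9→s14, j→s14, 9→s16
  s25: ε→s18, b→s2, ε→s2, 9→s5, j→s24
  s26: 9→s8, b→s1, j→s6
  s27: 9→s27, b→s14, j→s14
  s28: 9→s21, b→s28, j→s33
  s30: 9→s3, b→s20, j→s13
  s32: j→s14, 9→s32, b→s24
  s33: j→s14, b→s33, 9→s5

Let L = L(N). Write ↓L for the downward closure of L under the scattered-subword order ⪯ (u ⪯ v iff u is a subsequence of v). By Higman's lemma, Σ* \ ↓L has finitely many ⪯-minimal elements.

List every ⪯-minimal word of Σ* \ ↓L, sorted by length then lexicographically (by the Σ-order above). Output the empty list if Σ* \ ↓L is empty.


|Q|=34, |F|=23, |δ|=87 (9 ε).
min D↑ (22 st, q0=0, F={15}): 0:b→1,9→2,j→3 1:b→1,9→4,j→5 2:b→6,9→7,j→8 3:b→9,9→10,j→11 4:b→4,9→12,j→13 5:b→5,9→14,j→15 6:b→6,9→14,j→16 7:b→5,9→7,j→15 8:b→17,9→18,j→11 9:b→9,9→19,j→20 10:b→21,9→7,j→11 11:b→17,9→15,j→11 12:b→15,9→12,j→15 13:b→20,9→12,j→15 14:b→14,9→12,j→15 15:b→15,9→15,j→15 16:b→20,9→13,j→15 17:b→17,9→15,j→20 18:b→20,9→18,j→15 19:b→19,9→12,j→20 20:b→20,9→15,j→15 21:b→21,9→14,j→20.
'bjj': |S_i|=[27, 19, 9, 1] end={s14} — reject; 3/3 del acc.
'99j': N↓-sim [27, 23, 11, 1] end={s14} — reject; 3/3 deletions ∈↓L.
'jj9': N↓-sim [27, 22, 6, 3] end={s14,s16,s17} ∉↓L; 3/3 del acc.
'b99b': run [27, 19, 10, 4, 1] end={s14} rej; 4/4 single-dels accept.
'9jb9': N↓-sim [27, 23, 12, 5, 3] end={s14,s16,s17} — reject; 4/4 deletions ∈↓L.
5 obstructions.

Antichain: [bjj, 99j, jj9, b99b, 9jb9].


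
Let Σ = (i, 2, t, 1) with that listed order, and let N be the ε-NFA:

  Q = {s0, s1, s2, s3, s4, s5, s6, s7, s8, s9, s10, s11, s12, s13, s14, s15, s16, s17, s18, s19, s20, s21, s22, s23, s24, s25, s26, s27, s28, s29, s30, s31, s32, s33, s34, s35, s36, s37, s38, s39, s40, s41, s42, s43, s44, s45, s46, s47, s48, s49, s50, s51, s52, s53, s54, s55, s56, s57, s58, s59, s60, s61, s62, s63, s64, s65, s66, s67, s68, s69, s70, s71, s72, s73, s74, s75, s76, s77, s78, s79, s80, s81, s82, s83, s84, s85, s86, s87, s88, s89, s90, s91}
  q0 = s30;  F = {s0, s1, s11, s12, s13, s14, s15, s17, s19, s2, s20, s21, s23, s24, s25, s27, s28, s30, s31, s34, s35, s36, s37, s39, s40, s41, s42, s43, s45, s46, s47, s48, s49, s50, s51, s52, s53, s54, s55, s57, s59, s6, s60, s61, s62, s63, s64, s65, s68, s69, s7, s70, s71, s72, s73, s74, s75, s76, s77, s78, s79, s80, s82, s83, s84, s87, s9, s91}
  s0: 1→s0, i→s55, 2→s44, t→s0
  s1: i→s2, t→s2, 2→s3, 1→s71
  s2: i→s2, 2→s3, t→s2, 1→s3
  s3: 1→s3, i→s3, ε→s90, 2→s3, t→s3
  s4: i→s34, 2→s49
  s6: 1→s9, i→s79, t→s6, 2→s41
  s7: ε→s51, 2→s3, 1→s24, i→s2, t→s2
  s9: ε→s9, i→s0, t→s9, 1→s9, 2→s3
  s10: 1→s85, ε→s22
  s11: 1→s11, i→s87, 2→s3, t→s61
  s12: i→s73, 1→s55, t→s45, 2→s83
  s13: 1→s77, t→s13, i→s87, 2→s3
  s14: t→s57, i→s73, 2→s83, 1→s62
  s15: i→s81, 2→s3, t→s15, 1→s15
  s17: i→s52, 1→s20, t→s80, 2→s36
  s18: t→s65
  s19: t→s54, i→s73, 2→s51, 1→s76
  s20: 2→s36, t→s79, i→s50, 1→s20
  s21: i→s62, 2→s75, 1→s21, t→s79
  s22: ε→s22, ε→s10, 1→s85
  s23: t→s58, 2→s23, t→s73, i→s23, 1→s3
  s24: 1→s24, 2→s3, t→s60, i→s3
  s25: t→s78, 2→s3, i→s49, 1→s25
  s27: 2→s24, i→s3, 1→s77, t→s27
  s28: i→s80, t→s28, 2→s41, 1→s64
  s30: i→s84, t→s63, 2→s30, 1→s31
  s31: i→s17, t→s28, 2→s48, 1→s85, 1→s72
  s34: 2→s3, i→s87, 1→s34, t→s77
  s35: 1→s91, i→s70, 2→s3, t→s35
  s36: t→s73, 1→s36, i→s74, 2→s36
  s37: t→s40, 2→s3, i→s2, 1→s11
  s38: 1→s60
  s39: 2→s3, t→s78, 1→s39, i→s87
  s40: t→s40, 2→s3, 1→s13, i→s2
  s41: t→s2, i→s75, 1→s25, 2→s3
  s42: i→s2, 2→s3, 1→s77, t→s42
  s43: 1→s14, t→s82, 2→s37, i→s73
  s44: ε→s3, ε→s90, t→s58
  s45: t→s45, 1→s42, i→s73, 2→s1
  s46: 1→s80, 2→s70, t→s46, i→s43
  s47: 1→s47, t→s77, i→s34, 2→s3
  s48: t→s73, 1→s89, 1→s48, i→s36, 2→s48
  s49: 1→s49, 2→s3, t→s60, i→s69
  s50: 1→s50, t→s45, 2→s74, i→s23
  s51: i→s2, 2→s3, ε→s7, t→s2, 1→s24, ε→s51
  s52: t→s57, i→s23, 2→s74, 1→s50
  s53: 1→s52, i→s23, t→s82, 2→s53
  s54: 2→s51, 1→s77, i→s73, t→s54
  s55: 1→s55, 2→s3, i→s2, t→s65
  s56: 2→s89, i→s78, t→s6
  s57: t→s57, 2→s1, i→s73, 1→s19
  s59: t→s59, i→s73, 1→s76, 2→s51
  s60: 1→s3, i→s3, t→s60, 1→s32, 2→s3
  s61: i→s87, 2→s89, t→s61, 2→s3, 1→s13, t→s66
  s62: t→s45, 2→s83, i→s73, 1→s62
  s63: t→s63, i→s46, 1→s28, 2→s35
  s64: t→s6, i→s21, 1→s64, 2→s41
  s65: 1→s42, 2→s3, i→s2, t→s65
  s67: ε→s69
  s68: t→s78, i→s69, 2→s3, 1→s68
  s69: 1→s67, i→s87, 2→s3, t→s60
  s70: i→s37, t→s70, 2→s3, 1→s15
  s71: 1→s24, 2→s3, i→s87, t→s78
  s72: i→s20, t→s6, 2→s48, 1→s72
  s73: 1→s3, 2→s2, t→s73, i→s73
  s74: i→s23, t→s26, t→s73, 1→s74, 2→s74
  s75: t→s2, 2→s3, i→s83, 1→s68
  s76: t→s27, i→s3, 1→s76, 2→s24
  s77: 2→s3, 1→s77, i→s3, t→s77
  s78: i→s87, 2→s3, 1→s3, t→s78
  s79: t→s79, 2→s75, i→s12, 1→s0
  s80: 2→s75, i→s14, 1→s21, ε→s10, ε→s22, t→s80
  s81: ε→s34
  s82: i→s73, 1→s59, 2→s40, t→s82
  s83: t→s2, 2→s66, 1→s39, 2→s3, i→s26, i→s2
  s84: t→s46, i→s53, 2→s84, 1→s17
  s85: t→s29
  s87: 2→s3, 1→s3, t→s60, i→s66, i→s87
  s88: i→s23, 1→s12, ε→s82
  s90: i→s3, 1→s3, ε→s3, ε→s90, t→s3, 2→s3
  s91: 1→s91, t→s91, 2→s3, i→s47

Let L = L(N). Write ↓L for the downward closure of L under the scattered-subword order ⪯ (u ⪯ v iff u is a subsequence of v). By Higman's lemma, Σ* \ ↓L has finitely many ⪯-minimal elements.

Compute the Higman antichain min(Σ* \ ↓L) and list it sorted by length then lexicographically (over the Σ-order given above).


min(Σ*\↓L) = [t22, iii1, 12t1, 11t12, iit11i, t21iti].

|Q|=92, |F|=68, |δ|=320 (17 ε).
min D↑ (68 st, q0=0, F={19}): 0:i→1,2→0,t→2,1→3 1:i→4,2→1,t→5,1→6 2:i→5,2→7,t→2,1→8 3:i→6,2→9,t→8,1→10 4:i→11,2→4,t→12,1→13 5:i→14,2→15,t→5,1→16 6:i→13,2→17,t→16,1→18 7:i→15,2→19,t→7,1→20 8:i→16,2→21,t→8,1→22 9:i→17,2→9,t→23,1→9 10:i→18,2→9,t→24,1→10 11:i→11,2→11,t→23,1→19 12:i→23,2→25,t→12,1→26 13:i→11,2→27,t→28,1→29 14:i→23,2→30,t→12,1→31 15:i→30,2→19,t→15,1→32 16:i→31,2→33,t→16,1→34 17:i→27,2→17,t→23,1→17 18:i→29,2→17,t→35,1→18 19:i→19,2→19,t→19,1→19 20:i→36,2→19,t→20,1→20 21:i→33,2→19,t→37,1→38 22:i→34,2→21,t→24,1→22 23:i→23,2→37,t→23,1→19 24:i→35,2→21,t→24,1→39 25:i→37,2→19,t→25,1→40 26:i→23,2→41,t→26,1→42 27:i→11,2→27,t→23,1→27 28:i→23,2→43,t→28,1→44 29:i→11,2→27,t→45,1→29 30:i→37,2→19,t→25,1→46 31:i→23,2→47,t→28,1→48 32:i→49,2→19,t→32,1→32 33:i→47,2→19,t→37,1→50 34:i→48,2→33,t→35,1→34 35:i→51,2→33,t→35,1→52 36:i→49,2→19,t→53,1→36 37:i→37,2→19,t→37,1→19 38:i→54,2→19,t→55,1→38 39:i→52,2→19,t→39,1→39 40:i→56,2→19,t→40,1→53 41:i→37,2→19,t→37,1→57 42:i→19,2→57,t→58,1→42 43:i→37,2→19,t→37,1→59 44:i→23,2→41,t→60,1→42 45:i→23,2→43,t→45,1→61 46:i→56,2→19,t→62,1→46 47:i→37,2→19,t→37,1→63 48:i→23,2→47,t→45,1→48 49:i→56,2→19,t→53,1→49 50:i→64,2→19,t→55,1→50 51:i→23,2→47,t→45,1→65 52:i→65,2→19,t→52,1→52 53:i→19,2→19,t→53,1→53 54:i→64,2→19,t→66,1→54 55:i→56,2→19,t→55,1→19 56:i→56,2→19,t→66,1→19 57:i→19,2→19,t→66,1→57 58:i→19,2→57,t→58,1→53 59:i→56,2→19,t→55,1→57 60:i→23,2→41,t→60,1→53 61:i→37,2→19,t→61,1→53 62:i→56,2→19,t→62,1→40 63:i→56,2→19,t→55,1→63 64:i→56,2→19,t→66,1→64 65:i→37,2→19,t→67,1→65 66:i→19,2→19,t→66,1→19 67:i→37,2→19,t→67,1→61 [Hopcroft].
't22': N↓-sim [82, 69, 39, 4] end={s3,s66,s89,s90} ∉↓L; 3/3 deletions ∈↓L.
'iii1': run [82, 69, 49, 11, 3] end={s3,s32,s90} — reject; 4/4 deletions ∈↓L.
'12t1': |S_i|=[82, 71, 31, 11, 3] end={s3,s32,s90} — reject; 4/4 del acc.
'11t12': |S_i|=[82, 71, 61, 47, 30, 4] end={s3,s44,s58,s90} ∉↓L; 5/5 single-dels accept.
'iit11i': N↓-sim [82, 69, 49, 31, 21, 8, 2] end={s3,s90} rej; 6/6 single-dels accept.
't21iti': |S_i|=[82, 69, 39, 25, 13, 5, 2] end={s3,s90} ∉↓L; 6/6 deletions ∈↓L.
6 words, ⪯-incomp.
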